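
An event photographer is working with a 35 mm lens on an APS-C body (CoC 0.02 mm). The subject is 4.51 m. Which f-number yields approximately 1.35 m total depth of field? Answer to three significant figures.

f/2.00

Write h = H − f = f²/(N·c). The thin-lens limits are Dn = s·h/(h + (s−f)) and Df = s·h/(h − (s−f)), so DoF = Df − Dn = 2·s·(s−f)·h / (h² − (s−f)²).
That is a quadratic in h: DoF·h² − 2·s·(s−f)·h − DoF·(s−f)² = 0 ⇒ h = (s−f)·(s + √(s² + DoF²)) / DoF = 4475 × (4510 + √(4510² + 1350²)) / 1350 = 4475 × (4510 + 4707.72) / 1350 ≈ 30555 mm.
Then N = f²/(c·h) = 35² / (0.02 × 30555) = 1225 / 611.10 ≈ 2.00.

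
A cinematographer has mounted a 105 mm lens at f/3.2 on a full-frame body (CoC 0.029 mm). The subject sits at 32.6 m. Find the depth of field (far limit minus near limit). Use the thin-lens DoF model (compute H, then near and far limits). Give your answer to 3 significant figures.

Hyperfocal distance H = f²/(N·c) + f = 105²/(3.2 × 0.029) + 105 = 11025/0.0928 + 105 ≈ 118908.9 mm ≈ 118.9 m.
Near limit Dn = s·(H − f)/(H + s − 2f) = 32600 × (118908.9 − 105) / (118908.9 + 32600 − 2 × 105) = 32600 × 118803.9 / 151298.9 ≈ 25598 mm.
Far limit Df = s·(H − f)/(H − s) = 32600 × (118908.9 − 105) / (118908.9 − 32600) = 32600 × 118803.9 / 86308.9 ≈ 44874 mm.
Depth of field = Df − Dn = 44874 − 25598 ≈ 19276 mm ≈ 19.3 m.

19.3 m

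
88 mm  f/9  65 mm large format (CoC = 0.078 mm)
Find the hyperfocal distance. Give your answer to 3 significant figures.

Hyperfocal distance H = f²/(N·c) + f = 88²/(9 × 0.078) + 88 = 7744/0.702 + 88 ≈ 11119.3 mm ≈ 11.1 m.

11.1 m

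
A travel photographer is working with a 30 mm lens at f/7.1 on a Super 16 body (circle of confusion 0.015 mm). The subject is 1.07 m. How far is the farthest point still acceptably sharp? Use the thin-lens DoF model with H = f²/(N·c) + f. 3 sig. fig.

1.22 m

Hyperfocal distance H = f²/(N·c) + f = 30²/(7.1 × 0.015) + 30 = 900/0.1065 + 30 ≈ 8480.7 mm ≈ 8.481 m.
Far limit Df = s·(H − f)/(H − s) = 1070 × (8480.7 − 30) / (8480.7 − 1070) = 1070 × 8450.7 / 7410.7 ≈ 1220.2 mm ≈ 1.22 m.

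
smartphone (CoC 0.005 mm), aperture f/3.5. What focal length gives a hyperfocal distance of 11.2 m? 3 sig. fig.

14.0 mm

From H = f²/(N·c) + f, with f ≪ H: f ≈ √(H·N·c) = √(11200 × 3.5 × 0.005) = √196.00 ≈ 14.00 mm.
The +f correction barely moves this — solving exactly, f² + N·c·f − N·c·H = 0 ⇒ f = (−N·c + √((N·c)² + 4·N·c·H))/2 = (−0.0175 + √784.00)/2 ≈ 13.991 mm, so f ≈ 14.0 mm.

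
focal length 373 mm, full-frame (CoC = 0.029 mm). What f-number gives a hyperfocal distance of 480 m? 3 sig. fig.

f/10

Rearrange H = f²/(N·c) + f for N: N = f² / ((H − f)·c).
N = 373² / ((480000 − 373) × 0.029) = 139129 / 13909 ≈ 10.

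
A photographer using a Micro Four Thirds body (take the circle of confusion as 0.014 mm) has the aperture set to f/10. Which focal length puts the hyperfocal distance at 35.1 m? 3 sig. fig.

70.0 mm

From H = f²/(N·c) + f, with f ≪ H: f ≈ √(H·N·c) = √(35100 × 10 × 0.014) = √4914.0 ≈ 70.10 mm.
Exact: f² + N·c·f − N·c·H = 0 ⇒ f = (−N·c + √((N·c)² + 4·N·c·H))/2 = (−0.14 + √19656)/2 ≈ 70.030 mm ≈ 70.0 mm.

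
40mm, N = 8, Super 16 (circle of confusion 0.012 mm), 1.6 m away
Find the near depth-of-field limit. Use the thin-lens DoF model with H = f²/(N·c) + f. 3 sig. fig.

1.46 m

Hyperfocal distance H = f²/(N·c) + f = 40²/(8 × 0.012) + 40 = 1600/0.096 + 40 ≈ 16706.7 mm ≈ 16.71 m.
Near limit Dn = s·(H − f)/(H + s − 2f) = 1600 × (16706.7 − 40) / (16706.7 + 1600 − 2 × 40) = 1600 × 16666.7 / 18226.7 ≈ 1463.1 mm ≈ 1.46 m.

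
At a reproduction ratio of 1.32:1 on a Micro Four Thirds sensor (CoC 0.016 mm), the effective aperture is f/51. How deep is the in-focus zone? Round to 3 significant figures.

0.937 mm

At magnification m, DoF ≈ 2·N_eff·c/m² = 2 × 51 × 0.016 / 1.32² = 1.632 / 1.742 ≈ 0.937 mm.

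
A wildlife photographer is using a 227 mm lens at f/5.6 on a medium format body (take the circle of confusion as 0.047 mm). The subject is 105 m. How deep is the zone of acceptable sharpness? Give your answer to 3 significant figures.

Hyperfocal distance H = f²/(N·c) + f = 227²/(5.6 × 0.047) + 227 = 51529/0.2632 + 227 ≈ 196005.9 mm ≈ 196.0 m.
Near limit Dn = s·(H − f)/(H + s − 2f) = 105000 × (196005.9 − 227) / (196005.9 + 105000 − 2 × 227) = 105000 × 195778.9 / 300551.9 ≈ 68397 mm.
Far limit Df = s·(H − f)/(H − s) = 105000 × (196005.9 − 227) / (196005.9 − 105000) = 105000 × 195778.9 / 91005.9 ≈ 225884 mm.
Depth of field = Df − Dn = 225884 − 68397 ≈ 157487 mm ≈ 157 m.

157 m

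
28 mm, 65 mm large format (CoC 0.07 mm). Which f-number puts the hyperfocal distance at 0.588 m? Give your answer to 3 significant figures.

f/20

Rearrange H = f²/(N·c) + f for N: N = f² / ((H − f)·c).
N = 28² / ((588 − 28) × 0.07) = 784 / 39.20 ≈ 20.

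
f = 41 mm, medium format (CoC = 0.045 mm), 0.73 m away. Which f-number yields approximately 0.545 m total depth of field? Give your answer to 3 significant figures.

Write h = H − f = f²/(N·c). The thin-lens limits are Dn = s·h/(h + (s−f)) and Df = s·h/(h − (s−f)), so DoF = Df − Dn = 2·s·(s−f)·h / (h² − (s−f)²).
That is a quadratic in h: DoF·h² − 2·s·(s−f)·h − DoF·(s−f)² = 0 ⇒ h = (s−f)·(s + √(s² + DoF²)) / DoF = 689 × (730 + √(730² + 545²)) / 545 = 689 × (730 + 911.002) / 545 ≈ 2074.6 mm.
Then N = f²/(c·h) = 41² / (0.045 × 2074.6) = 1681 / 93.356 ≈ 18.

f/18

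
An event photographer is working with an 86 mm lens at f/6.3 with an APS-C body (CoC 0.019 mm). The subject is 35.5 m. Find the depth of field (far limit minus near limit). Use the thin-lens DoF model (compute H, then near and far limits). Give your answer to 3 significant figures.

60.6 m

Hyperfocal distance H = f²/(N·c) + f = 86²/(6.3 × 0.019) + 86 = 7396/0.1197 + 86 ≈ 61873.8 mm ≈ 61.87 m.
Near limit Dn = s·(H − f)/(H + s − 2f) = 35500 × (61873.8 − 86) / (61873.8 + 35500 − 2 × 86) = 35500 × 61787.8 / 97201.8 ≈ 22566 mm.
Far limit Df = s·(H − f)/(H − s) = 35500 × (61873.8 − 86) / (61873.8 − 35500) = 35500 × 61787.8 / 26373.8 ≈ 83168 mm.
Depth of field = Df − Dn = 83168 − 22566 ≈ 60602 mm ≈ 60.6 m.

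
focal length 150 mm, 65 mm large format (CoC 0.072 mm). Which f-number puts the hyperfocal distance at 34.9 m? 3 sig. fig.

Rearrange H = f²/(N·c) + f for N: N = f² / ((H − f)·c).
N = 150² / ((34900 − 150) × 0.072) = 22500 / 2502 ≈ 8.99.

f/8.99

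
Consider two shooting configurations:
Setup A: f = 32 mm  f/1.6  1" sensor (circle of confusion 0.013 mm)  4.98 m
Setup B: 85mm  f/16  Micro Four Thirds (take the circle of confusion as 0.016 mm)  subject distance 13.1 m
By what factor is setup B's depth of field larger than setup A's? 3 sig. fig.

15.2

Setup A: H = 32²/(1.6×0.013) + 32 ≈ 49262.8 mm; DoF = Df − Dn = 5536.4 − 4525.2 ≈ 1011.2 mm.
Setup B: H = 85²/(16×0.016) + 85 ≈ 28307.7 mm; DoF = Df − Dn = 24311 − 8966 ≈ 15345 mm.
Ratio = 15345 / 1011.2 ≈ 15.2.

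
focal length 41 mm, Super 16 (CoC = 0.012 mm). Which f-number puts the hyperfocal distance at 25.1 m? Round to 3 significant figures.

f/5.59

Rearrange H = f²/(N·c) + f for N: N = f² / ((H − f)·c).
N = 41² / ((25100 − 41) × 0.012) = 1681 / 300.7 ≈ 5.59.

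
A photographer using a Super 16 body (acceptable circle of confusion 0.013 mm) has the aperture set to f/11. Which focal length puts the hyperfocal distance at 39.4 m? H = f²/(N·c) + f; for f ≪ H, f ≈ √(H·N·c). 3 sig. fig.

From H = f²/(N·c) + f, with f ≪ H: f ≈ √(H·N·c) = √(39400 × 11 × 0.013) = √5634.2 ≈ 75.06 mm.
Exact: f² + N·c·f − N·c·H = 0 ⇒ f = (−N·c + √((N·c)² + 4·N·c·H))/2 = (−0.143 + √22537)/2 ≈ 74.990 mm ≈ 75.0 mm.

75.0 mm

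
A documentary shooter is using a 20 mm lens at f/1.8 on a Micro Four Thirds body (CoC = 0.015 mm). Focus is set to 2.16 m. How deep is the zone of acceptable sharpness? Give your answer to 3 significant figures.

Hyperfocal distance H = f²/(N·c) + f = 20²/(1.8 × 0.015) + 20 = 400/0.027 + 20 ≈ 14834.8 mm ≈ 14.83 m.
Near limit Dn = s·(H − f)/(H + s − 2f) = 2160 × (14834.8 − 20) / (14834.8 + 2160 − 2 × 20) = 2160 × 14814.8 / 16954.8 ≈ 1887.37 mm.
Far limit Df = s·(H − f)/(H − s) = 2160 × (14834.8 − 20) / (14834.8 − 2160) = 2160 × 14814.8 / 12674.8 ≈ 2524.69 mm.
Depth of field = Df − Dn = 2524.69 − 1887.37 ≈ 637.32 mm ≈ 0.637 m.

0.637 m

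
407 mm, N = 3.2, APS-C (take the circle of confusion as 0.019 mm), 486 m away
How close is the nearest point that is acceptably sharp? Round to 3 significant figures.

412 m

Hyperfocal distance H = f²/(N·c) + f = 407²/(3.2 × 0.019) + 407 = 165649/0.0608 + 407 ≈ 2724897.1 mm ≈ 2725 m.
Near limit Dn = s·(H − f)/(H + s − 2f) = 486000 × (2724897.1 − 407) / (2724897.1 + 486000 − 2 × 407) = 486000 × 2724490.1 / 3210083.1 ≈ 412482 mm ≈ 412 m.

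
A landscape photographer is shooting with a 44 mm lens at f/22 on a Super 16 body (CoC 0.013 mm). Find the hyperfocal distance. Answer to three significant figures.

6.81 m

Hyperfocal distance H = f²/(N·c) + f = 44²/(22 × 0.013) + 44 = 1936/0.286 + 44 ≈ 6813.2 mm ≈ 6.81 m.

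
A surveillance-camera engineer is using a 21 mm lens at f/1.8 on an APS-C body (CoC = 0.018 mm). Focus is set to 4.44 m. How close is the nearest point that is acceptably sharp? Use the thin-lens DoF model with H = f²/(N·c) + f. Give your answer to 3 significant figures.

Hyperfocal distance H = f²/(N·c) + f = 21²/(1.8 × 0.018) + 21 = 441/0.0324 + 21 ≈ 13632.1 mm ≈ 13.63 m.
Near limit Dn = s·(H − f)/(H + s − 2f) = 4440 × (13632.1 − 21) / (13632.1 + 4440 − 2 × 21) = 4440 × 13611.1 / 18030.1 ≈ 3351.8 mm ≈ 3.35 m.

3.35 m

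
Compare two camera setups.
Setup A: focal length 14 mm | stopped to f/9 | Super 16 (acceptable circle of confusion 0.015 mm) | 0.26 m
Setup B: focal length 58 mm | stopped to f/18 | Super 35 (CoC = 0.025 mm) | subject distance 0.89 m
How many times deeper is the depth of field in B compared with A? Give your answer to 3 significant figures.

2.21

Setup A: H = 14²/(9×0.015) + 14 ≈ 1465.9 mm; DoF = Df − Dn = 313.041 − 222.329 ≈ 90.712 mm.
Setup B: H = 58²/(18×0.025) + 58 ≈ 7533.6 mm; DoF = Df − Dn = 1001.46 − 800.87 ≈ 200.59 mm.
Ratio = 200.59 / 90.712 ≈ 2.21.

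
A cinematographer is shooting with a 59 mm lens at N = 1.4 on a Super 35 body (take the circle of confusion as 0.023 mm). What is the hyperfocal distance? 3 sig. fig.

Hyperfocal distance H = f²/(N·c) + f = 59²/(1.4 × 0.023) + 59 = 3481/0.0322 + 59 ≈ 108164.6 mm ≈ 108 m.

108 m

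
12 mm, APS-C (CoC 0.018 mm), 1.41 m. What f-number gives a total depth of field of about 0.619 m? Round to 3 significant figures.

Write h = H − f = f²/(N·c). The thin-lens limits are Dn = s·h/(h + (s−f)) and Df = s·h/(h − (s−f)), so DoF = Df − Dn = 2·s·(s−f)·h / (h² − (s−f)²).
That is a quadratic in h: DoF·h² − 2·s·(s−f)·h − DoF·(s−f)² = 0 ⇒ h = (s−f)·(s + √(s² + DoF²)) / DoF = 1398 × (1410 + √(1410² + 619²)) / 619 = 1398 × (1410 + 1539.89) / 619 ≈ 6662.3 mm.
Then N = f²/(c·h) = 12² / (0.018 × 6662.3) = 144 / 119.92 ≈ 1.20.

f/1.20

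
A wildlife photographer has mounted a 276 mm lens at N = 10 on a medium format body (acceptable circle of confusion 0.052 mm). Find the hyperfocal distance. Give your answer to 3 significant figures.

Hyperfocal distance H = f²/(N·c) + f = 276²/(10 × 0.052) + 276 = 76176/0.52 + 276 ≈ 146768.3 mm ≈ 147 m.

147 m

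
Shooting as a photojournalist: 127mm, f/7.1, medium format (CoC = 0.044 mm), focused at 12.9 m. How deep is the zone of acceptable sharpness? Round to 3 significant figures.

6.80 m

Hyperfocal distance H = f²/(N·c) + f = 127²/(7.1 × 0.044) + 127 = 16129/0.3124 + 127 ≈ 51756.3 mm ≈ 51.76 m.
Near limit Dn = s·(H − f)/(H + s − 2f) = 12900 × (51756.3 − 127) / (51756.3 + 12900 − 2 × 127) = 12900 × 51629.3 / 64402.3 ≈ 10341.5 mm.
Far limit Df = s·(H − f)/(H − s) = 12900 × (51756.3 − 127) / (51756.3 − 12900) = 12900 × 51629.3 / 38856.3 ≈ 17140.5 mm.
Depth of field = Df − Dn = 17140.5 − 10341.5 ≈ 6799.0 mm ≈ 6.80 m.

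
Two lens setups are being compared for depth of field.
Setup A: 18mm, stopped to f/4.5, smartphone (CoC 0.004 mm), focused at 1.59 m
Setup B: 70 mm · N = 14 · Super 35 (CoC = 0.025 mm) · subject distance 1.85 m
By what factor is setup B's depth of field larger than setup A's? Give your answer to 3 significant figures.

Setup A: H = 18²/(4.5×0.004) + 18 ≈ 18018.0 mm; DoF = Df − Dn = 1742.15 − 1462.29 ≈ 279.86 mm.
Setup B: H = 70²/(14×0.025) + 70 ≈ 14070.0 mm; DoF = Df − Dn = 2119.48 − 1641.32 ≈ 478.16 mm.
Ratio = 478.16 / 279.86 ≈ 1.71.

1.71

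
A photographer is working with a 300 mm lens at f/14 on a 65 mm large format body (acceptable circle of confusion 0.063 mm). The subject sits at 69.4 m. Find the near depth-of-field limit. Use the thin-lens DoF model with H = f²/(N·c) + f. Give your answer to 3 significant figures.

41.4 m

Hyperfocal distance H = f²/(N·c) + f = 300²/(14 × 0.063) + 300 = 90000/0.882 + 300 ≈ 102340.8 mm ≈ 102.3 m.
Near limit Dn = s·(H − f)/(H + s − 2f) = 69400 × (102340.8 − 300) / (102340.8 + 69400 − 2 × 300) = 69400 × 102040.8 / 171140.8 ≈ 41379 mm ≈ 41.4 m.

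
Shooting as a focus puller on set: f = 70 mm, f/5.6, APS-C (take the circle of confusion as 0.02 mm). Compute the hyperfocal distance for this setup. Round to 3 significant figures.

Hyperfocal distance H = f²/(N·c) + f = 70²/(5.6 × 0.02) + 70 = 4900/0.112 + 70 ≈ 43820.0 mm ≈ 43.8 m.

43.8 m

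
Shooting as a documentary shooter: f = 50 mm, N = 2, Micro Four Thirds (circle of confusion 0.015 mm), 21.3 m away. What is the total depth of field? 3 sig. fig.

Hyperfocal distance H = f²/(N·c) + f = 50²/(2 × 0.015) + 50 = 2500/0.03 + 50 ≈ 83383.3 mm ≈ 83.38 m.
Near limit Dn = s·(H − f)/(H + s − 2f) = 21300 × (83383.3 − 50) / (83383.3 + 21300 − 2 × 50) = 21300 × 83333.3 / 104583.3 ≈ 16972 mm.
Far limit Df = s·(H − f)/(H − s) = 21300 × (83383.3 − 50) / (83383.3 − 21300) = 21300 × 83333.3 / 62083.3 ≈ 28591 mm.
Depth of field = Df − Dn = 28591 − 16972 ≈ 11619 mm ≈ 11.6 m.

11.6 m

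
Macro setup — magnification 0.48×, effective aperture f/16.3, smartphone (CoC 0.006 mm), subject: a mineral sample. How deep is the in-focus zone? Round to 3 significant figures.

0.849 mm

At magnification m, DoF ≈ 2·N_eff·c/m² = 2 × 16.3 × 0.006 / 0.48² = 0.1956 / 0.2304 ≈ 0.849 mm.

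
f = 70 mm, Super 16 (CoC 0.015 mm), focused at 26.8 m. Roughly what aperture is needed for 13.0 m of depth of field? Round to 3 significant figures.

Write h = H − f = f²/(N·c). The thin-lens limits are Dn = s·h/(h + (s−f)) and Df = s·h/(h − (s−f)), so DoF = Df − Dn = 2·s·(s−f)·h / (h² − (s−f)²).
That is a quadratic in h: DoF·h² − 2·s·(s−f)·h − DoF·(s−f)² = 0 ⇒ h = (s−f)·(s + √(s² + DoF²)) / DoF = 26730 × (26800 + √(26800² + 13000²)) / 13000 = 26730 × (26800 + 29786.6) / 13000 ≈ 116351 mm.
Then N = f²/(c·h) = 70² / (0.015 × 116351) = 4900 / 1745.3 ≈ 2.81.

f/2.81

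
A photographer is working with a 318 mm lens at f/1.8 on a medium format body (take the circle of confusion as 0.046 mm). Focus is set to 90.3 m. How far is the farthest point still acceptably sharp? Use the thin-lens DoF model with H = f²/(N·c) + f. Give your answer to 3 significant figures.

Hyperfocal distance H = f²/(N·c) + f = 318²/(1.8 × 0.046) + 318 = 101124/0.0828 + 318 ≈ 1221622.3 mm ≈ 1222 m.
Far limit Df = s·(H − f)/(H − s) = 90300 × (1221622.3 − 318) / (1221622.3 − 90300) = 90300 × 1221304.3 / 1131322.3 ≈ 97482 mm ≈ 97.5 m.

97.5 m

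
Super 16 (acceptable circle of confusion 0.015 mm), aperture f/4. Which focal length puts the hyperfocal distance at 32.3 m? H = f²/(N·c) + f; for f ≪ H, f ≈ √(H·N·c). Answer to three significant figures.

44.0 mm

From H = f²/(N·c) + f, with f ≪ H: f ≈ √(H·N·c) = √(32300 × 4 × 0.015) = √1938.0 ≈ 44.02 mm.
The +f correction barely moves this — solving exactly, f² + N·c·f − N·c·H = 0 ⇒ f = (−N·c + √((N·c)² + 4·N·c·H))/2 = (−0.06 + √7752.0)/2 ≈ 43.993 mm, so f ≈ 44.0 mm.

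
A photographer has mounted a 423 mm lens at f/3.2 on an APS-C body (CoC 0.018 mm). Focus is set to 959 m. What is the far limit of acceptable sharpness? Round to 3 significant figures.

Hyperfocal distance H = f²/(N·c) + f = 423²/(3.2 × 0.018) + 423 = 178929/0.0576 + 423 ≈ 3106829.2 mm ≈ 3107 m.
Far limit Df = s·(H − f)/(H − s) = 959000 × (3106829.2 − 423) / (3106829.2 − 959000) = 959000 × 3106406.2 / 2147829.2 ≈ 1387002 mm ≈ 1390 m.

1390 m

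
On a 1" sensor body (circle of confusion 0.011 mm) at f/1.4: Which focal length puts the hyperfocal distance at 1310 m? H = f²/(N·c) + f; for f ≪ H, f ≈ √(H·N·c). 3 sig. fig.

From H = f²/(N·c) + f, with f ≪ H: f ≈ √(H·N·c) = √(1310000 × 1.4 × 0.011) = √20174 ≈ 142.0 mm.
The +f correction barely moves this — solving exactly, f² + N·c·f − N·c·H = 0 ⇒ f = (−N·c + √((N·c)² + 4·N·c·H))/2 = (−0.0154 + √80696)/2 ≈ 142.03 mm, so f ≈ 142 mm.

142 mm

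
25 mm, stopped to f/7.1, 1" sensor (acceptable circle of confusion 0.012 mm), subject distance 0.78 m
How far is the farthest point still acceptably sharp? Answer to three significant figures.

0.869 m

Hyperfocal distance H = f²/(N·c) + f = 25²/(7.1 × 0.012) + 25 = 625/0.0852 + 25 ≈ 7360.7 mm ≈ 7.361 m.
Far limit Df = s·(H − f)/(H − s) = 780 × (7360.7 − 25) / (7360.7 − 780) = 780 × 7335.7 / 6580.7 ≈ 869.49 mm ≈ 0.869 m.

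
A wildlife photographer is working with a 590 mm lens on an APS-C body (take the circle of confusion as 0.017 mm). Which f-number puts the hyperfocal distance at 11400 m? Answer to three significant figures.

f/1.80

Rearrange H = f²/(N·c) + f for N: N = f² / ((H − f)·c).
N = 590² / ((11400000 − 590) × 0.017) = 348100 / 193790 ≈ 1.80.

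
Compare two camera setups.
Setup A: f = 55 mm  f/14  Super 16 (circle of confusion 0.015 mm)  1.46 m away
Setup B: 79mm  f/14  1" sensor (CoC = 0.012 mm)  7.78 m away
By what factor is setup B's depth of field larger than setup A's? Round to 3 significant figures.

11.7

Setup A: H = 55²/(14×0.015) + 55 ≈ 14459.8 mm; DoF = Df − Dn = 1617.80 − 1330.25 ≈ 287.55 mm.
Setup B: H = 79²/(14×0.012) + 79 ≈ 37227.8 mm; DoF = Df − Dn = 9814.6 − 6444.1 ≈ 3370.5 mm.
Ratio = 3370.5 / 287.55 ≈ 11.7.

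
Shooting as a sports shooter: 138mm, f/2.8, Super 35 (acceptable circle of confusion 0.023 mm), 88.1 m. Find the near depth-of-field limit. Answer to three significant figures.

67.9 m

Hyperfocal distance H = f²/(N·c) + f = 138²/(2.8 × 0.023) + 138 = 19044/0.0644 + 138 ≈ 295852.3 mm ≈ 295.9 m.
Near limit Dn = s·(H − f)/(H + s − 2f) = 88100 × (295852.3 − 138) / (295852.3 + 88100 − 2 × 138) = 88100 × 295714.3 / 383676.3 ≈ 67902 mm ≈ 67.9 m.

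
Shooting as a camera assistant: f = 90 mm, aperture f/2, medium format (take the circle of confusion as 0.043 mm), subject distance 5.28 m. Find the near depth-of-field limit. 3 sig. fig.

5.00 m

Hyperfocal distance H = f²/(N·c) + f = 90²/(2 × 0.043) + 90 = 8100/0.086 + 90 ≈ 94276.0 mm ≈ 94.28 m.
Near limit Dn = s·(H − f)/(H + s − 2f) = 5280 × (94276.0 − 90) / (94276.0 + 5280 − 2 × 90) = 5280 × 94186.0 / 99376.0 ≈ 5004.2 mm ≈ 5.00 m.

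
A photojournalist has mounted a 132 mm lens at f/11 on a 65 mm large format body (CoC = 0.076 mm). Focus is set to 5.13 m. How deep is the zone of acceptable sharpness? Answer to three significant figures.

2.61 m

Hyperfocal distance H = f²/(N·c) + f = 132²/(11 × 0.076) + 132 = 17424/0.836 + 132 ≈ 20974.1 mm ≈ 20.97 m.
Near limit Dn = s·(H − f)/(H + s − 2f) = 5130 × (20974.1 − 132) / (20974.1 + 5130 − 2 × 132) = 5130 × 20842.1 / 25840.1 ≈ 4137.8 mm.
Far limit Df = s·(H − f)/(H − s) = 5130 × (20974.1 − 132) / (20974.1 − 5130) = 5130 × 20842.1 / 15844.1 ≈ 6748.3 mm.
Depth of field = Df − Dn = 6748.3 − 4137.8 ≈ 2610.5 mm ≈ 2.61 m.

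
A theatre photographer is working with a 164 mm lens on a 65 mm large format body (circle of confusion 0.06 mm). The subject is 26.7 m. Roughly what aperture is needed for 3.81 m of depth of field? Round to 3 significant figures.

Write h = H − f = f²/(N·c). The thin-lens limits are Dn = s·h/(h + (s−f)) and Df = s·h/(h − (s−f)), so DoF = Df − Dn = 2·s·(s−f)·h / (h² − (s−f)²).
That is a quadratic in h: DoF·h² − 2·s·(s−f)·h − DoF·(s−f)² = 0 ⇒ h = (s−f)·(s + √(s² + DoF²)) / DoF = 26536 × (26700 + √(26700² + 3810²)) / 3810 = 26536 × (26700 + 26970.5) / 3810 ≈ 373806 mm.
Then N = f²/(c·h) = 164² / (0.06 × 373806) = 26896 / 22428 ≈ 1.20.

f/1.20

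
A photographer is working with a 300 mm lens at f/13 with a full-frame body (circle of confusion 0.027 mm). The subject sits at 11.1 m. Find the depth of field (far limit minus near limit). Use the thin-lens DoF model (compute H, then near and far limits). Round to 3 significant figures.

Hyperfocal distance H = f²/(N·c) + f = 300²/(13 × 0.027) + 300 = 90000/0.351 + 300 ≈ 256710.3 mm ≈ 256.7 m.
Near limit Dn = s·(H − f)/(H + s − 2f) = 11100 × (256710.3 − 300) / (256710.3 + 11100 − 2 × 300) = 11100 × 256410.3 / 267210.3 ≈ 10651.36 mm.
Far limit Df = s·(H − f)/(H − s) = 11100 × (256710.3 − 300) / (256710.3 − 11100) = 11100 × 256410.3 / 245610.3 ≈ 11588.09 mm.
Depth of field = Df − Dn = 11588.09 − 10651.36 ≈ 936.73 mm ≈ 0.937 m.

0.937 m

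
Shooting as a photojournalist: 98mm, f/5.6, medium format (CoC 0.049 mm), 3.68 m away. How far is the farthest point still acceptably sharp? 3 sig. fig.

Hyperfocal distance H = f²/(N·c) + f = 98²/(5.6 × 0.049) + 98 = 9604/0.2744 + 98 ≈ 35098.0 mm ≈ 35.10 m.
Far limit Df = s·(H − f)/(H − s) = 3680 × (35098.0 − 98) / (35098.0 − 3680) = 3680 × 35000.0 / 31418.0 ≈ 4099.6 mm ≈ 4.10 m.

4.10 m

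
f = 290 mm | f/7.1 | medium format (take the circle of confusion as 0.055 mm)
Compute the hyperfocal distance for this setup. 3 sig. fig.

216 m

Hyperfocal distance H = f²/(N·c) + f = 290²/(7.1 × 0.055) + 290 = 84100/0.3905 + 290 ≈ 215654.9 mm ≈ 216 m.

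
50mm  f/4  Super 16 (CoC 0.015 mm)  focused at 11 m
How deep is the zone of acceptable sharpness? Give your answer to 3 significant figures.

6.21 m

Hyperfocal distance H = f²/(N·c) + f = 50²/(4 × 0.015) + 50 = 2500/0.06 + 50 ≈ 41716.7 mm ≈ 41.72 m.
Near limit Dn = s·(H − f)/(H + s − 2f) = 11000 × (41716.7 − 50) / (41716.7 + 11000 − 2 × 50) = 11000 × 41666.7 / 52616.7 ≈ 8710.8 mm.
Far limit Df = s·(H − f)/(H − s) = 11000 × (41716.7 − 50) / (41716.7 − 11000) = 11000 × 41666.7 / 30716.7 ≈ 14921.3 mm.
Depth of field = Df − Dn = 14921.3 − 8710.8 ≈ 6210.5 mm ≈ 6.21 m.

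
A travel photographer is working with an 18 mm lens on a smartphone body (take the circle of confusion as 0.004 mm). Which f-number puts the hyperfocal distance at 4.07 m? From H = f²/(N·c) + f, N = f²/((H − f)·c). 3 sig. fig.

Rearrange H = f²/(N·c) + f for N: N = f² / ((H − f)·c).
N = 18² / ((4070 − 18) × 0.004) = 324 / 16.21 ≈ 20.

f/20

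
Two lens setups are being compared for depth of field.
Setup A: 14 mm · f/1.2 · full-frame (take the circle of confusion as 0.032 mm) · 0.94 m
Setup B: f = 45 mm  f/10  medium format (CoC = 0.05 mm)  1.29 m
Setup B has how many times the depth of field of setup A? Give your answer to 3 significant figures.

2.48

Setup A: H = 14²/(1.2×0.032) + 14 ≈ 5118.2 mm; DoF = Df − Dn = 1148.33 − 795.65 ≈ 352.68 mm.
Setup B: H = 45²/(10×0.05) + 45 ≈ 4095.0 mm; DoF = Df − Dn = 1862.57 − 986.69 ≈ 875.88 mm.
Ratio = 875.88 / 352.68 ≈ 2.48.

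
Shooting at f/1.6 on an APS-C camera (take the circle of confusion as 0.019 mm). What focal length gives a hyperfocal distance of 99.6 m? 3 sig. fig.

55.0 mm

From H = f²/(N·c) + f, with f ≪ H: f ≈ √(H·N·c) = √(99600 × 1.6 × 0.019) = √3027.8 ≈ 55.03 mm.
The +f correction barely moves this — solving exactly, f² + N·c·f − N·c·H = 0 ⇒ f = (−N·c + √((N·c)² + 4·N·c·H))/2 = (−0.0304 + √12111)/2 ≈ 55.011 mm, so f ≈ 55.0 mm.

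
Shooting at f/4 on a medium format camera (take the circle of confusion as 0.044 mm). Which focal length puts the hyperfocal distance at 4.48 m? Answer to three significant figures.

From H = f²/(N·c) + f, with f ≪ H: f ≈ √(H·N·c) = √(4480 × 4 × 0.044) = √788.48 ≈ 28.08 mm.
Exact: f² + N·c·f − N·c·H = 0 ⇒ f = (−N·c + √((N·c)² + 4·N·c·H))/2 = (−0.176 + √3154.0)/2 ≈ 27.992 mm ≈ 28.0 mm.

28.0 mm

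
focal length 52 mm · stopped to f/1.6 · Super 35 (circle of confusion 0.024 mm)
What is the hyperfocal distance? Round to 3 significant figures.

70.5 m

Hyperfocal distance H = f²/(N·c) + f = 52²/(1.6 × 0.024) + 52 = 2704/0.0384 + 52 ≈ 70468.7 mm ≈ 70.5 m.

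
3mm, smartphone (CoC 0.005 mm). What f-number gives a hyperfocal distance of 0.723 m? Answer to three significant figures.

f/2.50

Rearrange H = f²/(N·c) + f for N: N = f² / ((H − f)·c).
N = 3² / ((723 − 3) × 0.005) = 9 / 3.600 ≈ 2.50.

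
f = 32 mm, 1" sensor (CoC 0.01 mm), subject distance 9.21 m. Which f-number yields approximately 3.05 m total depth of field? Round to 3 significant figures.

f/1.80

Write h = H − f = f²/(N·c). The thin-lens limits are Dn = s·h/(h + (s−f)) and Df = s·h/(h − (s−f)), so DoF = Df − Dn = 2·s·(s−f)·h / (h² − (s−f)²).
That is a quadratic in h: DoF·h² − 2·s·(s−f)·h − DoF·(s−f)² = 0 ⇒ h = (s−f)·(s + √(s² + DoF²)) / DoF = 9178 × (9210 + √(9210² + 3050²)) / 3050 = 9178 × (9210 + 9701.89) / 3050 ≈ 56909 mm.
Then N = f²/(c·h) = 32² / (0.01 × 56909) = 1024 / 569.09 ≈ 1.80.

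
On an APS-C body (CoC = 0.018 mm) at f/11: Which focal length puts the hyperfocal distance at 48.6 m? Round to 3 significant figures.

From H = f²/(N·c) + f, with f ≪ H: f ≈ √(H·N·c) = √(48600 × 11 × 0.018) = √9622.8 ≈ 98.10 mm.
Exact: f² + N·c·f − N·c·H = 0 ⇒ f = (−N·c + √((N·c)² + 4·N·c·H))/2 = (−0.198 + √38491)/2 ≈ 97.997 mm ≈ 98.0 mm.

98.0 mm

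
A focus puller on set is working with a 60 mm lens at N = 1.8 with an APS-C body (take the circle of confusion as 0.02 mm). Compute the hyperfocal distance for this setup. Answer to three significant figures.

100 m

Hyperfocal distance H = f²/(N·c) + f = 60²/(1.8 × 0.02) + 60 = 3600/0.036 + 60 ≈ 100060.0 mm ≈ 100 m.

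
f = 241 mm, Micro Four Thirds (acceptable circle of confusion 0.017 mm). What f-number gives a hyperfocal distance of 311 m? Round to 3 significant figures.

Rearrange H = f²/(N·c) + f for N: N = f² / ((H − f)·c).
N = 241² / ((311000 − 241) × 0.017) = 58081 / 5283 ≈ 11.

f/11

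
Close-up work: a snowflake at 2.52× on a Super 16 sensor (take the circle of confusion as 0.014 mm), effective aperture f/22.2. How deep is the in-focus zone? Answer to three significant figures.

0.0979 mm

At magnification m, DoF ≈ 2·N_eff·c/m² = 2 × 22.2 × 0.014 / 2.52² = 0.6216 / 6.35 ≈ 0.0979 mm.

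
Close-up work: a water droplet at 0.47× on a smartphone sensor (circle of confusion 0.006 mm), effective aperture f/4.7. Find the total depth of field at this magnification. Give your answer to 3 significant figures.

At magnification m, DoF ≈ 2·N_eff·c/m² = 2 × 4.7 × 0.006 / 0.47² = 0.0564 / 0.2209 ≈ 0.255 mm.

0.255 mm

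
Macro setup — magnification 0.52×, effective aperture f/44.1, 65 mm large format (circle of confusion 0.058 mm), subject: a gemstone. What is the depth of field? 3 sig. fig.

At magnification m, DoF ≈ 2·N_eff·c/m² = 2 × 44.1 × 0.058 / 0.52² = 5.116 / 0.2704 ≈ 18.9 mm.

18.9 mm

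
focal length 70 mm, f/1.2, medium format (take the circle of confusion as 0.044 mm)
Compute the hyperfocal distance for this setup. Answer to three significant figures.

92.9 m

Hyperfocal distance H = f²/(N·c) + f = 70²/(1.2 × 0.044) + 70 = 4900/0.0528 + 70 ≈ 92873.0 mm ≈ 92.9 m.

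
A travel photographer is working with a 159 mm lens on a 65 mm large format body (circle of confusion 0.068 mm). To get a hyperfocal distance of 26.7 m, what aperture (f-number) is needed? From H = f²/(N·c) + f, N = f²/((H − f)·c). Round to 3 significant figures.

f/14

Rearrange H = f²/(N·c) + f for N: N = f² / ((H − f)·c).
N = 159² / ((26700 − 159) × 0.068) = 25281 / 1805 ≈ 14.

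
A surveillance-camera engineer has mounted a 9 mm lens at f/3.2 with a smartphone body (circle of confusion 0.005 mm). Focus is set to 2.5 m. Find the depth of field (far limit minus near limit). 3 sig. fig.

Hyperfocal distance H = f²/(N·c) + f = 9²/(3.2 × 0.005) + 9 = 81/0.016 + 9 ≈ 5071.5 mm ≈ 5.072 m.
Near limit Dn = s·(H − f)/(H + s − 2f) = 2500 × (5071.5 − 9) / (5071.5 + 2500 − 2 × 9) = 2500 × 5062.5 / 7553.5 ≈ 1675.5 mm.
Far limit Df = s·(H − f)/(H − s) = 2500 × (5071.5 − 9) / (5071.5 − 2500) = 2500 × 5062.5 / 2571.5 ≈ 4921.7 mm.
Depth of field = Df − Dn = 4921.7 − 1675.5 ≈ 3246.2 mm ≈ 3.25 m.

3.25 m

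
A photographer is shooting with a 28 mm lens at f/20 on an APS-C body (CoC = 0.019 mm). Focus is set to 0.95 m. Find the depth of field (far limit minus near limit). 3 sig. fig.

Hyperfocal distance H = f²/(N·c) + f = 28²/(20 × 0.019) + 28 = 784/0.38 + 28 ≈ 2091.2 mm ≈ 2.091 m.
Near limit Dn = s·(H − f)/(H + s − 2f) = 950 × (2091.2 − 28) / (2091.2 + 950 − 2 × 28) = 950 × 2063.2 / 2985.2 ≈ 656.6 mm.
Far limit Df = s·(H − f)/(H − s) = 950 × (2091.2 − 28) / (2091.2 − 950) = 950 × 2063.2 / 1141.2 ≈ 1717.6 mm.
Depth of field = Df − Dn = 1717.6 − 656.6 ≈ 1061.0 mm ≈ 1.06 m.

1.06 m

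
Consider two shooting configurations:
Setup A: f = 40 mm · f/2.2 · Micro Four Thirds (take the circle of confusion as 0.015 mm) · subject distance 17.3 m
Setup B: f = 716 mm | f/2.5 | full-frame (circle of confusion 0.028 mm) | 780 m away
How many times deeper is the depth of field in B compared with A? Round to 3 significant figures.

11.9

Setup A: H = 40²/(2.2×0.015) + 40 ≈ 48524.8 mm; DoF = Df − Dn = 26863 − 12758 ≈ 14105 mm.
Setup B: H = 716²/(2.5×0.028) + 716 ≈ 7324373.1 mm; DoF = Df − Dn = 872880 − 704985 ≈ 167895 mm.
Ratio = 167895 / 14105 ≈ 11.9.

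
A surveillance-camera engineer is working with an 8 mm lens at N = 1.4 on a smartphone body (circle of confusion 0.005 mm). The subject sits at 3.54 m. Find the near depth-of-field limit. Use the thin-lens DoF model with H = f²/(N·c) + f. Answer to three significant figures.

2.55 m

Hyperfocal distance H = f²/(N·c) + f = 8²/(1.4 × 0.005) + 8 = 64/0.007 + 8 ≈ 9150.9 mm ≈ 9.151 m.
Near limit Dn = s·(H − f)/(H + s − 2f) = 3540 × (9150.9 − 8) / (9150.9 + 3540 − 2 × 8) = 3540 × 9142.9 / 12674.9 ≈ 2553.5 mm ≈ 2.55 m.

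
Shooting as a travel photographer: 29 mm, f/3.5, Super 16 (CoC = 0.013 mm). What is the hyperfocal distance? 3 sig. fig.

Hyperfocal distance H = f²/(N·c) + f = 29²/(3.5 × 0.013) + 29 = 841/0.0455 + 29 ≈ 18512.5 mm ≈ 18.5 m.

18.5 m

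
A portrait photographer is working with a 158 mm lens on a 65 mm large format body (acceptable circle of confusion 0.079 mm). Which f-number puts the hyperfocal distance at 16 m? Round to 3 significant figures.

Rearrange H = f²/(N·c) + f for N: N = f² / ((H − f)·c).
N = 158² / ((16000 − 158) × 0.079) = 24964 / 1252 ≈ 19.9.

f/19.9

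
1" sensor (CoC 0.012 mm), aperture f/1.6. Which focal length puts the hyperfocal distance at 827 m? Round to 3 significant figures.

126 mm

From H = f²/(N·c) + f, with f ≪ H: f ≈ √(H·N·c) = √(827000 × 1.6 × 0.012) = √15878 ≈ 126.0 mm.
The +f correction barely moves this — solving exactly, f² + N·c·f − N·c·H = 0 ⇒ f = (−N·c + √((N·c)² + 4·N·c·H))/2 = (−0.0192 + √63514)/2 ≈ 126.00 mm, so f ≈ 126 mm.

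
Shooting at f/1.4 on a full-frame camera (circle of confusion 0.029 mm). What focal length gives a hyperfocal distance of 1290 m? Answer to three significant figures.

From H = f²/(N·c) + f, with f ≪ H: f ≈ √(H·N·c) = √(1290000 × 1.4 × 0.029) = √52374 ≈ 228.9 mm.
The +f correction barely moves this — solving exactly, f² + N·c·f − N·c·H = 0 ⇒ f = (−N·c + √((N·c)² + 4·N·c·H))/2 = (−0.0406 + √209496)/2 ≈ 228.83 mm, so f ≈ 229 mm.

229 mm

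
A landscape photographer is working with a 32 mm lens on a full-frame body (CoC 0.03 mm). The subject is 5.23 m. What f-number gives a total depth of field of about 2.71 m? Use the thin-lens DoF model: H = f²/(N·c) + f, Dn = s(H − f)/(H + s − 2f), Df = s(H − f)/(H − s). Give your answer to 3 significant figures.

Write h = H − f = f²/(N·c). The thin-lens limits are Dn = s·h/(h + (s−f)) and Df = s·h/(h − (s−f)), so DoF = Df − Dn = 2·s·(s−f)·h / (h² − (s−f)²).
That is a quadratic in h: DoF·h² − 2·s·(s−f)·h − DoF·(s−f)² = 0 ⇒ h = (s−f)·(s + √(s² + DoF²)) / DoF = 5198 × (5230 + √(5230² + 2710²)) / 2710 = 5198 × (5230 + 5890.42) / 2710 ≈ 21330 mm.
Then N = f²/(c·h) = 32² / (0.03 × 21330) = 1024 / 639.90 ≈ 1.60.

f/1.60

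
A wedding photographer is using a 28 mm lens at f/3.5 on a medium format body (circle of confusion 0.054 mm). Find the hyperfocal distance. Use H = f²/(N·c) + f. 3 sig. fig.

4.18 m

Hyperfocal distance H = f²/(N·c) + f = 28²/(3.5 × 0.054) + 28 = 784/0.189 + 28 ≈ 4176.1 mm ≈ 4.18 m.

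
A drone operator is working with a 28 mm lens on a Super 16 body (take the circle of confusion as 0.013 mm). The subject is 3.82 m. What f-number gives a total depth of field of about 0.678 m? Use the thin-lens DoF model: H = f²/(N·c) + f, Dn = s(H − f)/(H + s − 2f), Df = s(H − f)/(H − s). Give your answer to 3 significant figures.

f/1.40

Write h = H − f = f²/(N·c). The thin-lens limits are Dn = s·h/(h + (s−f)) and Df = s·h/(h − (s−f)), so DoF = Df − Dn = 2·s·(s−f)·h / (h² − (s−f)²).
That is a quadratic in h: DoF·h² − 2·s·(s−f)·h − DoF·(s−f)² = 0 ⇒ h = (s−f)·(s + √(s² + DoF²)) / DoF = 3792 × (3820 + √(3820² + 678²)) / 678 = 3792 × (3820 + 3879.70) / 678 ≈ 43064 mm.
Then N = f²/(c·h) = 28² / (0.013 × 43064) = 784 / 559.83 ≈ 1.40.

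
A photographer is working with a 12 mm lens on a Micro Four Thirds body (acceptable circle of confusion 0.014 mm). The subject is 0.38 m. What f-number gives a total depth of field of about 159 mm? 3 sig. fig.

f/5.61

Write h = H − f = f²/(N·c). The thin-lens limits are Dn = s·h/(h + (s−f)) and Df = s·h/(h − (s−f)), so DoF = Df − Dn = 2·s·(s−f)·h / (h² − (s−f)²).
That is a quadratic in h: DoF·h² − 2·s·(s−f)·h − DoF·(s−f)² = 0 ⇒ h = (s−f)·(s + √(s² + DoF²)) / DoF = 368 × (380 + √(380² + 159²)) / 159 = 368 × (380 + 411.924) / 159 ≈ 1832.9 mm.
Then N = f²/(c·h) = 12² / (0.014 × 1832.9) = 144 / 25.660 ≈ 5.61.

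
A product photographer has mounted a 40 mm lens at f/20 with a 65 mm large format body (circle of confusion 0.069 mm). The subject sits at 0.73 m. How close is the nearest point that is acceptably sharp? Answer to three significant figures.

Hyperfocal distance H = f²/(N·c) + f = 40²/(20 × 0.069) + 40 = 1600/1.38 + 40 ≈ 1199.4 mm ≈ 1.199 m.
Near limit Dn = s·(H − f)/(H + s − 2f) = 730 × (1199.4 − 40) / (1199.4 + 730 − 2 × 40) = 730 × 1159.4 / 1849.4 ≈ 457.64 mm.

458 mm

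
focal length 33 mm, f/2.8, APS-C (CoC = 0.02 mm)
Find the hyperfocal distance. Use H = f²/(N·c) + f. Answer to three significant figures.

Hyperfocal distance H = f²/(N·c) + f = 33²/(2.8 × 0.02) + 33 = 1089/0.056 + 33 ≈ 19479.4 mm ≈ 19.5 m.

19.5 m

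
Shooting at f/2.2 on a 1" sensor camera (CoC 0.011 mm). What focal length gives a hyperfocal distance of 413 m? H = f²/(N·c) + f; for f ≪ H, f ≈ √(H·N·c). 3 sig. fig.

From H = f²/(N·c) + f, with f ≪ H: f ≈ √(H·N·c) = √(413000 × 2.2 × 0.011) = √9994.6 ≈ 99.97 mm.
The +f correction barely moves this — solving exactly, f² + N·c·f − N·c·H = 0 ⇒ f = (−N·c + √((N·c)² + 4·N·c·H))/2 = (−0.0242 + √39978)/2 ≈ 99.961 mm, so f ≈ 100 mm.

100 mm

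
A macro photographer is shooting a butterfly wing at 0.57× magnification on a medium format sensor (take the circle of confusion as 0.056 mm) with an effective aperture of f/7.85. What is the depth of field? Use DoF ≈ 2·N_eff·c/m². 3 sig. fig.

At magnification m, DoF ≈ 2·N_eff·c/m² = 2 × 7.85 × 0.056 / 0.57² = 0.8792 / 0.3249 ≈ 2.71 mm.

2.71 mm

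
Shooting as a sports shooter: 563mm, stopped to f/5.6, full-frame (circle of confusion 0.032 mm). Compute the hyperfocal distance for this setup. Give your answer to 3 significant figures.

1770 m

Hyperfocal distance H = f²/(N·c) + f = 563²/(5.6 × 0.032) + 563 = 316969/0.1792 + 563 ≈ 1769363.2 mm ≈ 1770 m.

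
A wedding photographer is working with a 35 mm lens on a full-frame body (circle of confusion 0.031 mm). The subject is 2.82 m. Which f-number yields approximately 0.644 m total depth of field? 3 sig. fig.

Write h = H − f = f²/(N·c). The thin-lens limits are Dn = s·h/(h + (s−f)) and Df = s·h/(h − (s−f)), so DoF = Df − Dn = 2·s·(s−f)·h / (h² − (s−f)²).
That is a quadratic in h: DoF·h² − 2·s·(s−f)·h − DoF·(s−f)² = 0 ⇒ h = (s−f)·(s + √(s² + DoF²)) / DoF = 2785 × (2820 + √(2820² + 644²)) / 644 = 2785 × (2820 + 2892.60) / 644 ≈ 24704 mm.
Then N = f²/(c·h) = 35² / (0.031 × 24704) = 1225 / 765.83 ≈ 1.60.

f/1.60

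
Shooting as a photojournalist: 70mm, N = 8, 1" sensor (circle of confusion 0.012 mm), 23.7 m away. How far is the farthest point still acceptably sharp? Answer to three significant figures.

44.1 m

Hyperfocal distance H = f²/(N·c) + f = 70²/(8 × 0.012) + 70 = 4900/0.096 + 70 ≈ 51111.7 mm ≈ 51.11 m.
Far limit Df = s·(H − f)/(H − s) = 23700 × (51111.7 − 70) / (51111.7 − 23700) = 23700 × 51041.7 / 27411.7 ≈ 44130 mm ≈ 44.1 m.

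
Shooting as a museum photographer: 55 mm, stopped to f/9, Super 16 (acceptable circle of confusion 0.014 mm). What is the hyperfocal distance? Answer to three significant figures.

Hyperfocal distance H = f²/(N·c) + f = 55²/(9 × 0.014) + 55 = 3025/0.126 + 55 ≈ 24062.9 mm ≈ 24.1 m.

24.1 m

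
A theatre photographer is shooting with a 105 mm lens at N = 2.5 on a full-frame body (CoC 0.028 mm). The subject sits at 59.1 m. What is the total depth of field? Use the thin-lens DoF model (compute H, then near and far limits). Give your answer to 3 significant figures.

51.5 m

Hyperfocal distance H = f²/(N·c) + f = 105²/(2.5 × 0.028) + 105 = 11025/0.07 + 105 ≈ 157605.0 mm ≈ 157.6 m.
Near limit Dn = s·(H − f)/(H + s − 2f) = 59100 × (157605.0 − 105) / (157605.0 + 59100 − 2 × 105) = 59100 × 157500.0 / 216495.0 ≈ 42995 mm.
Far limit Df = s·(H − f)/(H − s) = 59100 × (157605.0 − 105) / (157605.0 − 59100) = 59100 × 157500.0 / 98505.0 ≈ 94495 mm.
Depth of field = Df − Dn = 94495 − 42995 ≈ 51500 mm ≈ 51.5 m.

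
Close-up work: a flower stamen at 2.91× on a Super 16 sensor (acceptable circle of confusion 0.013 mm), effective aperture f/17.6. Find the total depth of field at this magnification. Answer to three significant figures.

0.0540 mm

At magnification m, DoF ≈ 2·N_eff·c/m² = 2 × 17.6 × 0.013 / 2.91² = 0.4576 / 8.468 ≈ 0.054 mm.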